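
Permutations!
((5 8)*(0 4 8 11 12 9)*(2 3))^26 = (0 12 5 4 9 11 8)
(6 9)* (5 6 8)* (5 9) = (5 6)(8 9) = [0, 1, 2, 3, 4, 6, 5, 7, 9, 8]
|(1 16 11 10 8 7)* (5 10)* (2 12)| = |(1 16 11 5 10 8 7)(2 12)| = 14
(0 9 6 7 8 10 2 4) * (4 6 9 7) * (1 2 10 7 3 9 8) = [3, 2, 6, 9, 0, 5, 4, 1, 7, 8, 10] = (10)(0 3 9 8 7 1 2 6 4)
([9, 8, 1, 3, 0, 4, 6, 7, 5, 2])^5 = [5, 9, 0, 3, 8, 1, 6, 7, 2, 4]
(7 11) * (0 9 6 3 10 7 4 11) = (0 9 6 3 10 7)(4 11) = [9, 1, 2, 10, 11, 5, 3, 0, 8, 6, 7, 4]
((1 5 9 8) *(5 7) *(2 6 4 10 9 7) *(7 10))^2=(1 6 7 10 8 2 4 5 9)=((1 2 6 4 7 5 10 9 8))^2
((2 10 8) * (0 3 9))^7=(0 3 9)(2 10 8)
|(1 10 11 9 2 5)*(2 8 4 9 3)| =|(1 10 11 3 2 5)(4 9 8)| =6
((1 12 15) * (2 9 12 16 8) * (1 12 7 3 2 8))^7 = (1 16)(2 3 7 9)(12 15)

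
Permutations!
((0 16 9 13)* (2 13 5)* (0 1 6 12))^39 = (0 5 1)(2 6 16)(9 13 12)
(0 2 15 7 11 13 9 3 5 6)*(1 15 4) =(0 2 4 1 15 7 11 13 9 3 5 6) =[2, 15, 4, 5, 1, 6, 0, 11, 8, 3, 10, 13, 12, 9, 14, 7]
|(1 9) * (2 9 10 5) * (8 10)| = |(1 8 10 5 2 9)| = 6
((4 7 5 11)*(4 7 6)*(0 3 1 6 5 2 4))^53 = ((0 3 1 6)(2 4 5 11 7))^53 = (0 3 1 6)(2 11 4 7 5)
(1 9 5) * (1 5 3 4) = (1 9 3 4) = [0, 9, 2, 4, 1, 5, 6, 7, 8, 3]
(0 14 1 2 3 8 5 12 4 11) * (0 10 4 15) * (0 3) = [14, 2, 0, 8, 11, 12, 6, 7, 5, 9, 4, 10, 15, 13, 1, 3] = (0 14 1 2)(3 8 5 12 15)(4 11 10)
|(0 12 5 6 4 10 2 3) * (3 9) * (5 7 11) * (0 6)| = 30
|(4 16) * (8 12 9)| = |(4 16)(8 12 9)| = 6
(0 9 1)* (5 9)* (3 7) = (0 5 9 1)(3 7) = [5, 0, 2, 7, 4, 9, 6, 3, 8, 1]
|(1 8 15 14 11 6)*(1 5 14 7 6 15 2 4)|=12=|(1 8 2 4)(5 14 11 15 7 6)|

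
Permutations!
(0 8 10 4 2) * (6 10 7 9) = (0 8 7 9 6 10 4 2) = [8, 1, 0, 3, 2, 5, 10, 9, 7, 6, 4]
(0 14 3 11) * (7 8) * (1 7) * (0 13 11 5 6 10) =[14, 7, 2, 5, 4, 6, 10, 8, 1, 9, 0, 13, 12, 11, 3] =(0 14 3 5 6 10)(1 7 8)(11 13)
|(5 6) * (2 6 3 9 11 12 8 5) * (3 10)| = 14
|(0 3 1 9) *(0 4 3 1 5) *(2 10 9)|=|(0 1 2 10 9 4 3 5)|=8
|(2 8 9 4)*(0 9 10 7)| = 7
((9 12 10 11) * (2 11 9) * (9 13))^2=(9 10)(12 13)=((2 11)(9 12 10 13))^2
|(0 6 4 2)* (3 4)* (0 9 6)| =5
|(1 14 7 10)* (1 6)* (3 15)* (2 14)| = 6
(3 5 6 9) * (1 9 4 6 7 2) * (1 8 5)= (1 9 3)(2 8 5 7)(4 6)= [0, 9, 8, 1, 6, 7, 4, 2, 5, 3]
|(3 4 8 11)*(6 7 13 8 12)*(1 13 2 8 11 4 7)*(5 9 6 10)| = 13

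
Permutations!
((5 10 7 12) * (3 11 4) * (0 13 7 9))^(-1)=(0 9 10 5 12 7 13)(3 4 11)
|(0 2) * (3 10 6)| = 6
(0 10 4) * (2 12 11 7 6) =(0 10 4)(2 12 11 7 6) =[10, 1, 12, 3, 0, 5, 2, 6, 8, 9, 4, 7, 11]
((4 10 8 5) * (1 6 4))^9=(1 10)(4 5)(6 8)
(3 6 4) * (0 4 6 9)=(0 4 3 9)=[4, 1, 2, 9, 3, 5, 6, 7, 8, 0]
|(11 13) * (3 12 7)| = |(3 12 7)(11 13)| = 6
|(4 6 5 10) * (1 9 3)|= |(1 9 3)(4 6 5 10)|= 12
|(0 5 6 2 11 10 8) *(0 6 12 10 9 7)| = |(0 5 12 10 8 6 2 11 9 7)| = 10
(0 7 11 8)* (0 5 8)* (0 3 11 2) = (0 7 2)(3 11)(5 8) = [7, 1, 0, 11, 4, 8, 6, 2, 5, 9, 10, 3]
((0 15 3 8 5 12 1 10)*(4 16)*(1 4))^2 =(0 3 5 4 1)(8 12 16 10 15)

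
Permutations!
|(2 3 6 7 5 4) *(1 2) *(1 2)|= 6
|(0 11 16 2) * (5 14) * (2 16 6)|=|(16)(0 11 6 2)(5 14)|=4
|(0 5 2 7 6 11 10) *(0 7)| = |(0 5 2)(6 11 10 7)| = 12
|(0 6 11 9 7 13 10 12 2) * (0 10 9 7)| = |(0 6 11 7 13 9)(2 10 12)| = 6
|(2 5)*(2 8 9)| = 4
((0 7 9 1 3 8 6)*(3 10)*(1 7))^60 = ((0 1 10 3 8 6)(7 9))^60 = (10)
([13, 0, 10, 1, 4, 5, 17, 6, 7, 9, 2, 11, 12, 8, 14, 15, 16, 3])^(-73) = [1, 3, 10, 17, 4, 5, 7, 8, 13, 9, 2, 11, 12, 0, 14, 15, 16, 6]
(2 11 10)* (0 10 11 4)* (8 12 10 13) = (0 13 8 12 10 2 4) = [13, 1, 4, 3, 0, 5, 6, 7, 12, 9, 2, 11, 10, 8]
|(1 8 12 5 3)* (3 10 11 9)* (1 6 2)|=|(1 8 12 5 10 11 9 3 6 2)|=10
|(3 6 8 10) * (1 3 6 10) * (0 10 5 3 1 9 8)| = |(0 10 6)(3 5)(8 9)| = 6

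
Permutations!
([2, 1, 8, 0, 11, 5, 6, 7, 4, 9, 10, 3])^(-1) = (0 3 11 4 8 2)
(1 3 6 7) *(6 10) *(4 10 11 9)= (1 3 11 9 4 10 6 7)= [0, 3, 2, 11, 10, 5, 7, 1, 8, 4, 6, 9]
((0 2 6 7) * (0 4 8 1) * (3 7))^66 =((0 2 6 3 7 4 8 1))^66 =(0 6 7 8)(1 2 3 4)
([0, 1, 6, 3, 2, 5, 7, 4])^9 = (2 6 7 4)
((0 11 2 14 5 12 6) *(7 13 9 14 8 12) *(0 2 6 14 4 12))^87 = (0 6 8 11 2)(4 5 9 14 13 12 7)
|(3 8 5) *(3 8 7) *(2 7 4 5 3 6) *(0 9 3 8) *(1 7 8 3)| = |(0 9 1 7 6 2 8 3 4 5)| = 10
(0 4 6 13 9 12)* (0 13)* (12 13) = (0 4 6)(9 13) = [4, 1, 2, 3, 6, 5, 0, 7, 8, 13, 10, 11, 12, 9]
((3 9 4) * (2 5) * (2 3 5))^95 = (3 5 4 9) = ((3 9 4 5))^95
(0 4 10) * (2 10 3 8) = (0 4 3 8 2 10) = [4, 1, 10, 8, 3, 5, 6, 7, 2, 9, 0]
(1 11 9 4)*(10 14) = (1 11 9 4)(10 14) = [0, 11, 2, 3, 1, 5, 6, 7, 8, 4, 14, 9, 12, 13, 10]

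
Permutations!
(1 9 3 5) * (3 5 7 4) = (1 9 5)(3 7 4) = [0, 9, 2, 7, 3, 1, 6, 4, 8, 5]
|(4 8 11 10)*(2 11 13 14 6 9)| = |(2 11 10 4 8 13 14 6 9)| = 9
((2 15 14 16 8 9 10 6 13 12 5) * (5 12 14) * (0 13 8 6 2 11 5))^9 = ((0 13 14 16 6 8 9 10 2 15)(5 11))^9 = (0 15 2 10 9 8 6 16 14 13)(5 11)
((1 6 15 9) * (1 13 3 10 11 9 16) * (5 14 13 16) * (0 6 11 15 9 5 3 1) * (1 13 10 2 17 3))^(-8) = (1 10 5)(2 17 3)(11 15 14)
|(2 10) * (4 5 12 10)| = 5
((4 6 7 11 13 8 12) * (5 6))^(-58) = ((4 5 6 7 11 13 8 12))^(-58) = (4 8 11 6)(5 12 13 7)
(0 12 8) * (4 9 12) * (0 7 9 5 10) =(0 4 5 10)(7 9 12 8) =[4, 1, 2, 3, 5, 10, 6, 9, 7, 12, 0, 11, 8]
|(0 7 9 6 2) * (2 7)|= |(0 2)(6 7 9)|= 6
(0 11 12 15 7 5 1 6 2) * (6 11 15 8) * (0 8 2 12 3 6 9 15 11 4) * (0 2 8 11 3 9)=(0 3 6 12 8)(1 4 2 11 9 15 7 5)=[3, 4, 11, 6, 2, 1, 12, 5, 0, 15, 10, 9, 8, 13, 14, 7]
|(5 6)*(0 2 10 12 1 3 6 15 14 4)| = |(0 2 10 12 1 3 6 5 15 14 4)| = 11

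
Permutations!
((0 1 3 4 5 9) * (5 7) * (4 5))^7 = (0 3 9 1 5)(4 7) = ((0 1 3 5 9)(4 7))^7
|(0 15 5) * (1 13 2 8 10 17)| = 6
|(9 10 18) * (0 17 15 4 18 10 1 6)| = 8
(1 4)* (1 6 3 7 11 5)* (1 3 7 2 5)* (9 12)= [0, 4, 5, 2, 6, 3, 7, 11, 8, 12, 10, 1, 9]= (1 4 6 7 11)(2 5 3)(9 12)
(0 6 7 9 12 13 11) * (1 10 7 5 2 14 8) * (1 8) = (0 6 5 2 14 1 10 7 9 12 13 11) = [6, 10, 14, 3, 4, 2, 5, 9, 8, 12, 7, 0, 13, 11, 1]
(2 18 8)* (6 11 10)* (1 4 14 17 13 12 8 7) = (1 4 14 17 13 12 8 2 18 7)(6 11 10) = [0, 4, 18, 3, 14, 5, 11, 1, 2, 9, 6, 10, 8, 12, 17, 15, 16, 13, 7]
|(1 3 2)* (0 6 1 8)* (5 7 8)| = |(0 6 1 3 2 5 7 8)| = 8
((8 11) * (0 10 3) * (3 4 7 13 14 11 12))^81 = (0 10 4 7 13 14 11 8 12 3)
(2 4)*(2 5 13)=(2 4 5 13)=[0, 1, 4, 3, 5, 13, 6, 7, 8, 9, 10, 11, 12, 2]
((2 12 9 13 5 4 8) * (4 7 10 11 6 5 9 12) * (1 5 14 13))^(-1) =((1 5 7 10 11 6 14 13 9)(2 4 8))^(-1) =(1 9 13 14 6 11 10 7 5)(2 8 4)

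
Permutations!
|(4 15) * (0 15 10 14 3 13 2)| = 8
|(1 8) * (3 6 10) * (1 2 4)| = |(1 8 2 4)(3 6 10)| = 12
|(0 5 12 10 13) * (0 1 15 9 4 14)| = 10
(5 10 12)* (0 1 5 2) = (0 1 5 10 12 2) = [1, 5, 0, 3, 4, 10, 6, 7, 8, 9, 12, 11, 2]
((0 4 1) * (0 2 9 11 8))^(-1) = ((0 4 1 2 9 11 8))^(-1) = (0 8 11 9 2 1 4)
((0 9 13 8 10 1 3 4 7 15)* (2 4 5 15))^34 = (0 5 1 8 9 15 3 10 13)(2 4 7)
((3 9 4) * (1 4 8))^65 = (9)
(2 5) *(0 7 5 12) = [7, 1, 12, 3, 4, 2, 6, 5, 8, 9, 10, 11, 0] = (0 7 5 2 12)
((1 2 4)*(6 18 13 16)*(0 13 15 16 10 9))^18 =((0 13 10 9)(1 2 4)(6 18 15 16))^18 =(0 10)(6 15)(9 13)(16 18)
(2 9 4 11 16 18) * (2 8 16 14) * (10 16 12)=[0, 1, 9, 3, 11, 5, 6, 7, 12, 4, 16, 14, 10, 13, 2, 15, 18, 17, 8]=(2 9 4 11 14)(8 12 10 16 18)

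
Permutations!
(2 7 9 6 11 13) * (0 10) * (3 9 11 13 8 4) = [10, 1, 7, 9, 3, 5, 13, 11, 4, 6, 0, 8, 12, 2] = (0 10)(2 7 11 8 4 3 9 6 13)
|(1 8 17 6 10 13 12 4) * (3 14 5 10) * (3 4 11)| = |(1 8 17 6 4)(3 14 5 10 13 12 11)| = 35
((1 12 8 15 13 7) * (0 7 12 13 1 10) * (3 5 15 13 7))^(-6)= (0 3 5 15 1 7 10)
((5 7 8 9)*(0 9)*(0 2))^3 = ((0 9 5 7 8 2))^3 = (0 7)(2 5)(8 9)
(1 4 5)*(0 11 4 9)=(0 11 4 5 1 9)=[11, 9, 2, 3, 5, 1, 6, 7, 8, 0, 10, 4]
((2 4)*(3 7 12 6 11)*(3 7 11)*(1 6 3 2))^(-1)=(1 4 2 6)(3 12 7 11)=((1 6 2 4)(3 11 7 12))^(-1)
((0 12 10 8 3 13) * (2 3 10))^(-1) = ((0 12 2 3 13)(8 10))^(-1) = (0 13 3 2 12)(8 10)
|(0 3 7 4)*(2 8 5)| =|(0 3 7 4)(2 8 5)| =12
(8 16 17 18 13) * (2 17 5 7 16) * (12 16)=[0, 1, 17, 3, 4, 7, 6, 12, 2, 9, 10, 11, 16, 8, 14, 15, 5, 18, 13]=(2 17 18 13 8)(5 7 12 16)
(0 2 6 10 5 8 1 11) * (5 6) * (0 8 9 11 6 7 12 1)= (0 2 5 9 11 8)(1 6 10 7 12)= [2, 6, 5, 3, 4, 9, 10, 12, 0, 11, 7, 8, 1]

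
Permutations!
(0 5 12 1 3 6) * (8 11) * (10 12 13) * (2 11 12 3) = [5, 2, 11, 6, 4, 13, 0, 7, 12, 9, 3, 8, 1, 10] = (0 5 13 10 3 6)(1 2 11 8 12)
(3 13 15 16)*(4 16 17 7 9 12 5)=(3 13 15 17 7 9 12 5 4 16)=[0, 1, 2, 13, 16, 4, 6, 9, 8, 12, 10, 11, 5, 15, 14, 17, 3, 7]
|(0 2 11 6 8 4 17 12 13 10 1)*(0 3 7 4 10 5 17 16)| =|(0 2 11 6 8 10 1 3 7 4 16)(5 17 12 13)| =44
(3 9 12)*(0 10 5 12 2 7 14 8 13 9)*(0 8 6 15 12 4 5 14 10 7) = (0 7 10 14 6 15 12 3 8 13 9 2)(4 5) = [7, 1, 0, 8, 5, 4, 15, 10, 13, 2, 14, 11, 3, 9, 6, 12]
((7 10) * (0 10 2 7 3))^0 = (10)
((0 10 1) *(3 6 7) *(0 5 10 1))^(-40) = (10)(3 7 6)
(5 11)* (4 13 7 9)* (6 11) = (4 13 7 9)(5 6 11) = [0, 1, 2, 3, 13, 6, 11, 9, 8, 4, 10, 5, 12, 7]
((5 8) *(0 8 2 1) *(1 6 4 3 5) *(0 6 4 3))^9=(0 8 1 6 3 5 2 4)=((0 8 1 6 3 5 2 4))^9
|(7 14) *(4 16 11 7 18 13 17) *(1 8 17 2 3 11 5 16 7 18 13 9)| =12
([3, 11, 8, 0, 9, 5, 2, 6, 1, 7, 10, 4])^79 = (0 3)(1 8 2 6 7 9 4 11)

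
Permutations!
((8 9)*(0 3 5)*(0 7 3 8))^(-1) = ((0 8 9)(3 5 7))^(-1) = (0 9 8)(3 7 5)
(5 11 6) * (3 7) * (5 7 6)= (3 6 7)(5 11)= [0, 1, 2, 6, 4, 11, 7, 3, 8, 9, 10, 5]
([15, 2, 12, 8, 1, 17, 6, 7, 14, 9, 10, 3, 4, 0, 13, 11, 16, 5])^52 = [3, 1, 2, 13, 4, 5, 6, 7, 0, 9, 10, 14, 12, 11, 15, 8, 16, 17]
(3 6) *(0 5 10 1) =(0 5 10 1)(3 6) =[5, 0, 2, 6, 4, 10, 3, 7, 8, 9, 1]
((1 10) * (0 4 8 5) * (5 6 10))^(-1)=(0 5 1 10 6 8 4)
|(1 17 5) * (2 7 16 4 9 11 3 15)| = |(1 17 5)(2 7 16 4 9 11 3 15)| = 24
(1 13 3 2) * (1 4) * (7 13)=(1 7 13 3 2 4)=[0, 7, 4, 2, 1, 5, 6, 13, 8, 9, 10, 11, 12, 3]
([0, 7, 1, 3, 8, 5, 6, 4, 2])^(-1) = (1 2 8 4 7)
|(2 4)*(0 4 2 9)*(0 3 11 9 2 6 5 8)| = 6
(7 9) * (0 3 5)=[3, 1, 2, 5, 4, 0, 6, 9, 8, 7]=(0 3 5)(7 9)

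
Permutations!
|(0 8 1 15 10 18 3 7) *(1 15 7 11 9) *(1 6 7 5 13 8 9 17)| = |(0 9 6 7)(1 5 13 8 15 10 18 3 11 17)| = 20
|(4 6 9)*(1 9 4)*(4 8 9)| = 5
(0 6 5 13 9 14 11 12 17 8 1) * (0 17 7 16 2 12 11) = (0 6 5 13 9 14)(1 17 8)(2 12 7 16) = [6, 17, 12, 3, 4, 13, 5, 16, 1, 14, 10, 11, 7, 9, 0, 15, 2, 8]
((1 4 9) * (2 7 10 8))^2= (1 9 4)(2 10)(7 8)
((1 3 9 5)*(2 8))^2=(1 9)(3 5)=((1 3 9 5)(2 8))^2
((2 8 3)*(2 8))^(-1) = ((3 8))^(-1) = (3 8)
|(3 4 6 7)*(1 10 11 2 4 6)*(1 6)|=8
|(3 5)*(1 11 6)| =|(1 11 6)(3 5)| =6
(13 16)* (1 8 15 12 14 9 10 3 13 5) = (1 8 15 12 14 9 10 3 13 16 5) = [0, 8, 2, 13, 4, 1, 6, 7, 15, 10, 3, 11, 14, 16, 9, 12, 5]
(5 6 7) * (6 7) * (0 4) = (0 4)(5 7) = [4, 1, 2, 3, 0, 7, 6, 5]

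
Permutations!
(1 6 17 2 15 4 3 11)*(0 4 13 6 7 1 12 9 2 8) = (0 4 3 11 12 9 2 15 13 6 17 8)(1 7) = [4, 7, 15, 11, 3, 5, 17, 1, 0, 2, 10, 12, 9, 6, 14, 13, 16, 8]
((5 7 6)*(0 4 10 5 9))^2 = (0 10 7 9 4 5 6)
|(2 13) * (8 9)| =|(2 13)(8 9)| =2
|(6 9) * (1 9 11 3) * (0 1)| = |(0 1 9 6 11 3)| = 6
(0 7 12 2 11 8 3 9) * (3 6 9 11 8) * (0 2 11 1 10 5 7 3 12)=(0 3 1 10 5 7)(2 8 6 9)(11 12)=[3, 10, 8, 1, 4, 7, 9, 0, 6, 2, 5, 12, 11]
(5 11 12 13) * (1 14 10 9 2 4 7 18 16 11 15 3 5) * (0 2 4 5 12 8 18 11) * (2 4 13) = (0 4 7 11 8 18 16)(1 14 10 9 13)(2 5 15 3 12) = [4, 14, 5, 12, 7, 15, 6, 11, 18, 13, 9, 8, 2, 1, 10, 3, 0, 17, 16]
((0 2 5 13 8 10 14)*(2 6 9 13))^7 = (14)(2 5)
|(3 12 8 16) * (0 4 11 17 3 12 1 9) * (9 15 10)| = 9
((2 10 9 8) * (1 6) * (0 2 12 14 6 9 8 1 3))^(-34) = ((0 2 10 8 12 14 6 3)(1 9))^(-34) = (0 6 12 10)(2 3 14 8)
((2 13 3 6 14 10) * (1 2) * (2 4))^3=(1 13 14 4 3 10 2 6)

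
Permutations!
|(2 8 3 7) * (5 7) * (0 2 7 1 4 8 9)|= |(0 2 9)(1 4 8 3 5)|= 15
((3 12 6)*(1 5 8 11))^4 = (3 12 6)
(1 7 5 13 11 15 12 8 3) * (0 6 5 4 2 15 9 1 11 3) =(0 6 5 13 3 11 9 1 7 4 2 15 12 8) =[6, 7, 15, 11, 2, 13, 5, 4, 0, 1, 10, 9, 8, 3, 14, 12]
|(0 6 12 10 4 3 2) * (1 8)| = 14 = |(0 6 12 10 4 3 2)(1 8)|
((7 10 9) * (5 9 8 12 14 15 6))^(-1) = ((5 9 7 10 8 12 14 15 6))^(-1) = (5 6 15 14 12 8 10 7 9)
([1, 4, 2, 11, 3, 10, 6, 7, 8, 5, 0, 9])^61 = [9, 5, 2, 0, 10, 3, 6, 7, 8, 4, 11, 1]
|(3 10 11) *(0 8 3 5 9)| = 7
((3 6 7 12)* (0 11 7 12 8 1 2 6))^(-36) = (12)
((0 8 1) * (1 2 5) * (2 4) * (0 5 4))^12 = ((0 8)(1 5)(2 4))^12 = (8)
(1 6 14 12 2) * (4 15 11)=(1 6 14 12 2)(4 15 11)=[0, 6, 1, 3, 15, 5, 14, 7, 8, 9, 10, 4, 2, 13, 12, 11]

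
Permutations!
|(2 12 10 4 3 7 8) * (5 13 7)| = 9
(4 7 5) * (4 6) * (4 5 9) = (4 7 9)(5 6) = [0, 1, 2, 3, 7, 6, 5, 9, 8, 4]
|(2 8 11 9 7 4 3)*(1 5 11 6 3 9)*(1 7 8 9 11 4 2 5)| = 9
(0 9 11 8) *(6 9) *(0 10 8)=(0 6 9 11)(8 10)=[6, 1, 2, 3, 4, 5, 9, 7, 10, 11, 8, 0]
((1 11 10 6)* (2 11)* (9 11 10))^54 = (11)(1 10)(2 6)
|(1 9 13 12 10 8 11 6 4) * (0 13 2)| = 11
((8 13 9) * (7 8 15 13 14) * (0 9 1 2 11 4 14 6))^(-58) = ((0 9 15 13 1 2 11 4 14 7 8 6))^(-58) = (0 15 1 11 14 8)(2 4 7 6 9 13)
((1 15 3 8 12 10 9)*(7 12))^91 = ((1 15 3 8 7 12 10 9))^91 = (1 8 10 15 7 9 3 12)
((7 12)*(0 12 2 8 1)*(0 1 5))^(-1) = ((0 12 7 2 8 5))^(-1) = (0 5 8 2 7 12)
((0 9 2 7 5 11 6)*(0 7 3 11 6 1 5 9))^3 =((1 5 6 7 9 2 3 11))^3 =(1 7 3 5 9 11 6 2)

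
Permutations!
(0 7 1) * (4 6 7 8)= (0 8 4 6 7 1)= [8, 0, 2, 3, 6, 5, 7, 1, 4]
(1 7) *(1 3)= [0, 7, 2, 1, 4, 5, 6, 3]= (1 7 3)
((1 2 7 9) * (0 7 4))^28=((0 7 9 1 2 4))^28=(0 2 9)(1 7 4)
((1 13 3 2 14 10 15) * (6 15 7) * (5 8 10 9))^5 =(1 9 6 2 10 13 5 15 14 7 3 8)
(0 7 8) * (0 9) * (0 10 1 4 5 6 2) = (0 7 8 9 10 1 4 5 6 2) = [7, 4, 0, 3, 5, 6, 2, 8, 9, 10, 1]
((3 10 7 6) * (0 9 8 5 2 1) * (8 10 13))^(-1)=((0 9 10 7 6 3 13 8 5 2 1))^(-1)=(0 1 2 5 8 13 3 6 7 10 9)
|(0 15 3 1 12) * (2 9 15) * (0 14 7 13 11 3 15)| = 21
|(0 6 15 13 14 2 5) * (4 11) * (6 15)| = 6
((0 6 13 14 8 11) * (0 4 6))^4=(4 8 13)(6 11 14)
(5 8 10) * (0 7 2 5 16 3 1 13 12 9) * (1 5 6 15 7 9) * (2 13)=(0 9)(1 2 6 15 7 13 12)(3 5 8 10 16)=[9, 2, 6, 5, 4, 8, 15, 13, 10, 0, 16, 11, 1, 12, 14, 7, 3]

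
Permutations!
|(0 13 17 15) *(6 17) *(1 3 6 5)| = 8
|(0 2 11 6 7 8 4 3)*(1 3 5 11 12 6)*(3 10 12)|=9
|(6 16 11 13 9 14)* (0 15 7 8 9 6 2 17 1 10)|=|(0 15 7 8 9 14 2 17 1 10)(6 16 11 13)|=20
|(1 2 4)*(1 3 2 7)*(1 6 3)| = 6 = |(1 7 6 3 2 4)|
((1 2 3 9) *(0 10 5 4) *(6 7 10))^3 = (0 10)(1 9 3 2)(4 7)(5 6)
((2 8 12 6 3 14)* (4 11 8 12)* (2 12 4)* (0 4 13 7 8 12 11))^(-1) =((0 4)(2 13 7 8)(3 14 11 12 6))^(-1) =(0 4)(2 8 7 13)(3 6 12 11 14)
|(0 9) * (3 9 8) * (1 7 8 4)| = 7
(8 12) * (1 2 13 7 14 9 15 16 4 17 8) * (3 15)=[0, 2, 13, 15, 17, 5, 6, 14, 12, 3, 10, 11, 1, 7, 9, 16, 4, 8]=(1 2 13 7 14 9 3 15 16 4 17 8 12)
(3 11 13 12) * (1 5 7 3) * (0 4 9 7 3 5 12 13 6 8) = (13)(0 4 9 7 5 3 11 6 8)(1 12) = [4, 12, 2, 11, 9, 3, 8, 5, 0, 7, 10, 6, 1, 13]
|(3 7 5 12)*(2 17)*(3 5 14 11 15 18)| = 6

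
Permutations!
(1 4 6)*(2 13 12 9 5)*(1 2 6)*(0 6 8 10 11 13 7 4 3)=(0 6 2 7 4 1 3)(5 8 10 11 13 12 9)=[6, 3, 7, 0, 1, 8, 2, 4, 10, 5, 11, 13, 9, 12]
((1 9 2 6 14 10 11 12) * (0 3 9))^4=(0 6 12 9 10)(1 2 11 3 14)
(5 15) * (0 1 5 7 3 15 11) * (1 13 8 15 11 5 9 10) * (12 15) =[13, 9, 2, 11, 4, 5, 6, 3, 12, 10, 1, 0, 15, 8, 14, 7] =(0 13 8 12 15 7 3 11)(1 9 10)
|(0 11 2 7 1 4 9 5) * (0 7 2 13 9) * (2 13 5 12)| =12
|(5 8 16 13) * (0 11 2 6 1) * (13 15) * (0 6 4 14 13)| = |(0 11 2 4 14 13 5 8 16 15)(1 6)| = 10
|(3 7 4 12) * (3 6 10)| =6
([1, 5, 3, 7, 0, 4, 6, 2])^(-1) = [4, 0, 7, 2, 5, 1, 6, 3]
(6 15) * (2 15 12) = (2 15 6 12) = [0, 1, 15, 3, 4, 5, 12, 7, 8, 9, 10, 11, 2, 13, 14, 6]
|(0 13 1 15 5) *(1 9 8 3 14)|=9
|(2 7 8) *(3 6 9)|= |(2 7 8)(3 6 9)|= 3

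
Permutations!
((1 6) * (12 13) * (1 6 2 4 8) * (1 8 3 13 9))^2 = ((1 2 4 3 13 12 9))^2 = (1 4 13 9 2 3 12)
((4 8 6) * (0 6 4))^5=((0 6)(4 8))^5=(0 6)(4 8)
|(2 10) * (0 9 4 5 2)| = 6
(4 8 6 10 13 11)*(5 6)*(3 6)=[0, 1, 2, 6, 8, 3, 10, 7, 5, 9, 13, 4, 12, 11]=(3 6 10 13 11 4 8 5)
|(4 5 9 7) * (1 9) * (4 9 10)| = 4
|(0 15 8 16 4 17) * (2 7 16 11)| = |(0 15 8 11 2 7 16 4 17)| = 9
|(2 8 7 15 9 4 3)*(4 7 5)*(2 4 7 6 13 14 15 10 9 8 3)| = 9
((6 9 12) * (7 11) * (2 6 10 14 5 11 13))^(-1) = (2 13 7 11 5 14 10 12 9 6)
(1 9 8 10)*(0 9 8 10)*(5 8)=[9, 5, 2, 3, 4, 8, 6, 7, 0, 10, 1]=(0 9 10 1 5 8)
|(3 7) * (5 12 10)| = 6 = |(3 7)(5 12 10)|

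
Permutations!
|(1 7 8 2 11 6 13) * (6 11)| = |(1 7 8 2 6 13)| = 6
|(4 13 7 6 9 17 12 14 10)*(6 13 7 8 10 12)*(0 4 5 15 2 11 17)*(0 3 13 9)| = 14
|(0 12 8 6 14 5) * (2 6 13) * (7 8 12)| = 8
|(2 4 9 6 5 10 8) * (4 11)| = 8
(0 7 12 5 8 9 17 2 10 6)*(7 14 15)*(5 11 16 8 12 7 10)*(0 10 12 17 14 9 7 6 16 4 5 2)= (0 9 14 15 12 11 4 5 17)(6 10 16 8 7)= [9, 1, 2, 3, 5, 17, 10, 6, 7, 14, 16, 4, 11, 13, 15, 12, 8, 0]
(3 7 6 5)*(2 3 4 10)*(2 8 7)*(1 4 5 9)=(1 4 10 8 7 6 9)(2 3)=[0, 4, 3, 2, 10, 5, 9, 6, 7, 1, 8]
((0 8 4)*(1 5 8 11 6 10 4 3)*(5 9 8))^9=(0 4 10 6 11)(1 9 8 3)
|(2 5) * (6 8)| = |(2 5)(6 8)| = 2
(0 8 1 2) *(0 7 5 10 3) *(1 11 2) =[8, 1, 7, 0, 4, 10, 6, 5, 11, 9, 3, 2] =(0 8 11 2 7 5 10 3)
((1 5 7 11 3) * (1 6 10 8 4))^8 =(1 4 8 10 6 3 11 7 5)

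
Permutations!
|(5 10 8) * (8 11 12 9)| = |(5 10 11 12 9 8)| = 6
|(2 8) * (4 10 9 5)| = |(2 8)(4 10 9 5)| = 4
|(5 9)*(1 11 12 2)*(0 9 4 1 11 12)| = |(0 9 5 4 1 12 2 11)| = 8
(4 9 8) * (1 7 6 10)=(1 7 6 10)(4 9 8)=[0, 7, 2, 3, 9, 5, 10, 6, 4, 8, 1]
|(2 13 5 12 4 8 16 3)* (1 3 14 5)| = 12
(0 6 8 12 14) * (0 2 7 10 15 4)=[6, 1, 7, 3, 0, 5, 8, 10, 12, 9, 15, 11, 14, 13, 2, 4]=(0 6 8 12 14 2 7 10 15 4)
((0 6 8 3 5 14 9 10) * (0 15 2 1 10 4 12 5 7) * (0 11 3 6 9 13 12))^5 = ((0 9 4)(1 10 15 2)(3 7 11)(5 14 13 12)(6 8))^5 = (0 4 9)(1 10 15 2)(3 11 7)(5 14 13 12)(6 8)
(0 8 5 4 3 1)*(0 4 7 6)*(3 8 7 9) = (0 7 6)(1 4 8 5 9 3) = [7, 4, 2, 1, 8, 9, 0, 6, 5, 3]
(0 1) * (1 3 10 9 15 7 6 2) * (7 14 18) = [3, 0, 1, 10, 4, 5, 2, 6, 8, 15, 9, 11, 12, 13, 18, 14, 16, 17, 7] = (0 3 10 9 15 14 18 7 6 2 1)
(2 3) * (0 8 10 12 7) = (0 8 10 12 7)(2 3) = [8, 1, 3, 2, 4, 5, 6, 0, 10, 9, 12, 11, 7]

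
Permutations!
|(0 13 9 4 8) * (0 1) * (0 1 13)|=4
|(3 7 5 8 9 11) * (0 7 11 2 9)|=|(0 7 5 8)(2 9)(3 11)|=4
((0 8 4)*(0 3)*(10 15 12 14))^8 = ((0 8 4 3)(10 15 12 14))^8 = (15)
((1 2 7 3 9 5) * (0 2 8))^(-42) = (0 1 9 7)(2 8 5 3)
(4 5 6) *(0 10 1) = (0 10 1)(4 5 6) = [10, 0, 2, 3, 5, 6, 4, 7, 8, 9, 1]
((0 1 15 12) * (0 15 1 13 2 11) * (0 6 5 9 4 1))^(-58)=(15)(0 5 13 9 2 4 11 1 6)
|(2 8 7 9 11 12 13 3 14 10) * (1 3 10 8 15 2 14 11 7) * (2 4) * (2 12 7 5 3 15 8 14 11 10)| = 42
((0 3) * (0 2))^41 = (0 2 3)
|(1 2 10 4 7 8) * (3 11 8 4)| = |(1 2 10 3 11 8)(4 7)| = 6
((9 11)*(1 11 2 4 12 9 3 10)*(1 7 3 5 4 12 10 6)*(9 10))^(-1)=(1 6 3 7 10 12 2 9 4 5 11)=((1 11 5 4 9 2 12 10 7 3 6))^(-1)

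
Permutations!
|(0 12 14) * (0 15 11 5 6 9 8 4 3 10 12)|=11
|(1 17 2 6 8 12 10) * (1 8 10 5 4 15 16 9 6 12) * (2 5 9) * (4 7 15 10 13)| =14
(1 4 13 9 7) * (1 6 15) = (1 4 13 9 7 6 15) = [0, 4, 2, 3, 13, 5, 15, 6, 8, 7, 10, 11, 12, 9, 14, 1]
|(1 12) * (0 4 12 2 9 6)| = |(0 4 12 1 2 9 6)| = 7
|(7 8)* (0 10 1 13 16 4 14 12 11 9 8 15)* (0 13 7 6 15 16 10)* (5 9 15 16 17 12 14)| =|(1 7 17 12 11 15 13 10)(4 5 9 8 6 16)| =24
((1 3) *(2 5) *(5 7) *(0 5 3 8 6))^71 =(0 6 8 1 3 7 2 5)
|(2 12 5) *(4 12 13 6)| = |(2 13 6 4 12 5)| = 6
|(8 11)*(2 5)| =|(2 5)(8 11)| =2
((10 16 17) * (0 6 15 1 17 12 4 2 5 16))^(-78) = ((0 6 15 1 17 10)(2 5 16 12 4))^(-78) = (17)(2 16 4 5 12)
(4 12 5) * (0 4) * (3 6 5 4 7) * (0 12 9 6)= [7, 1, 2, 0, 9, 12, 5, 3, 8, 6, 10, 11, 4]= (0 7 3)(4 9 6 5 12)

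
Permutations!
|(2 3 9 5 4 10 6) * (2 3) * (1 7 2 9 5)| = |(1 7 2 9)(3 5 4 10 6)| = 20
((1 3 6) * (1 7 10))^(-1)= ((1 3 6 7 10))^(-1)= (1 10 7 6 3)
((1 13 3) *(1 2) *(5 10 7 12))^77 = (1 13 3 2)(5 10 7 12)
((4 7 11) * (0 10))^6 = (11)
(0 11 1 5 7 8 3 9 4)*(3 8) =(0 11 1 5 7 3 9 4) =[11, 5, 2, 9, 0, 7, 6, 3, 8, 4, 10, 1]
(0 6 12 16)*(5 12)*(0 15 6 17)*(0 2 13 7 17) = [0, 1, 13, 3, 4, 12, 5, 17, 8, 9, 10, 11, 16, 7, 14, 6, 15, 2] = (2 13 7 17)(5 12 16 15 6)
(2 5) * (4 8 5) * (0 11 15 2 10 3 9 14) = (0 11 15 2 4 8 5 10 3 9 14) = [11, 1, 4, 9, 8, 10, 6, 7, 5, 14, 3, 15, 12, 13, 0, 2]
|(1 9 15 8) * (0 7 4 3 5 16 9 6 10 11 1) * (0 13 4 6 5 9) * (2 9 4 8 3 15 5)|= |(0 7 6 10 11 1 2 9 5 16)(3 4 15)(8 13)|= 30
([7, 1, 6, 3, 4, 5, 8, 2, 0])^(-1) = [8, 1, 7, 3, 4, 5, 2, 0, 6]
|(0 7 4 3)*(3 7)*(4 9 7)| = |(0 3)(7 9)| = 2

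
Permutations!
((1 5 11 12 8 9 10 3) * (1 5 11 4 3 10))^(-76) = (1 9 8 12 11)(3 4 5)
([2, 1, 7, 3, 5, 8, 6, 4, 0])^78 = (8)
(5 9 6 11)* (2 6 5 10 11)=[0, 1, 6, 3, 4, 9, 2, 7, 8, 5, 11, 10]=(2 6)(5 9)(10 11)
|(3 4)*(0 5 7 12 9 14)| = 6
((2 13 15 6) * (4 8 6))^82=(2 8 15)(4 13 6)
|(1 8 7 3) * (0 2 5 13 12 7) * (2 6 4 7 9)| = |(0 6 4 7 3 1 8)(2 5 13 12 9)| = 35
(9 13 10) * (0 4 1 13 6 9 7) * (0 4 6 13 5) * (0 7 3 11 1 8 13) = (0 6 9)(1 5 7 4 8 13 10 3 11) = [6, 5, 2, 11, 8, 7, 9, 4, 13, 0, 3, 1, 12, 10]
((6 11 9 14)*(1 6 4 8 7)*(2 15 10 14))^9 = (1 8 14 15 9 6 7 4 10 2 11)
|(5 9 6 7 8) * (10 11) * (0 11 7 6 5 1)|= 6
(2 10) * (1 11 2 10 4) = (1 11 2 4) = [0, 11, 4, 3, 1, 5, 6, 7, 8, 9, 10, 2]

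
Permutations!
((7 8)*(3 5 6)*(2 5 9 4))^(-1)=((2 5 6 3 9 4)(7 8))^(-1)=(2 4 9 3 6 5)(7 8)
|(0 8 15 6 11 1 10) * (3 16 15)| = |(0 8 3 16 15 6 11 1 10)| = 9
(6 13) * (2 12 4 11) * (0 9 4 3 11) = (0 9 4)(2 12 3 11)(6 13) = [9, 1, 12, 11, 0, 5, 13, 7, 8, 4, 10, 2, 3, 6]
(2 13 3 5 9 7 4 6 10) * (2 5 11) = (2 13 3 11)(4 6 10 5 9 7) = [0, 1, 13, 11, 6, 9, 10, 4, 8, 7, 5, 2, 12, 3]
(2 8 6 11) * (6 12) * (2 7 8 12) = (2 12 6 11 7 8) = [0, 1, 12, 3, 4, 5, 11, 8, 2, 9, 10, 7, 6]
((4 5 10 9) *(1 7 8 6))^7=(1 6 8 7)(4 9 10 5)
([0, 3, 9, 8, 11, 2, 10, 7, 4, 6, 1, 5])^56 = (1 2 8 6 11)(3 9 4 10 5)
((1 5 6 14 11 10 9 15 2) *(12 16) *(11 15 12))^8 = (1 6 15)(2 5 14)(9 11 12 10 16)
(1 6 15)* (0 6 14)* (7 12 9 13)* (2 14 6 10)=[10, 6, 14, 3, 4, 5, 15, 12, 8, 13, 2, 11, 9, 7, 0, 1]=(0 10 2 14)(1 6 15)(7 12 9 13)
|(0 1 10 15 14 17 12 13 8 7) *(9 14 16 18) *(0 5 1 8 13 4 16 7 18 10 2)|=15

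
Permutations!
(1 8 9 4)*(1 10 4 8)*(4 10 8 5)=(10)(4 8 9 5)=[0, 1, 2, 3, 8, 4, 6, 7, 9, 5, 10]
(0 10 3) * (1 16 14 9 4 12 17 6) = (0 10 3)(1 16 14 9 4 12 17 6) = [10, 16, 2, 0, 12, 5, 1, 7, 8, 4, 3, 11, 17, 13, 9, 15, 14, 6]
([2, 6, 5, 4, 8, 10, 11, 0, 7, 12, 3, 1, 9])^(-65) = (0 7 8 4 3 10 5 2)(1 6 11)(9 12)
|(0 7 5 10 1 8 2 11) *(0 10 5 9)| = |(0 7 9)(1 8 2 11 10)| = 15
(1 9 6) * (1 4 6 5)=(1 9 5)(4 6)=[0, 9, 2, 3, 6, 1, 4, 7, 8, 5]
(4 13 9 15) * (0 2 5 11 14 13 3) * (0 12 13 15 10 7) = (0 2 5 11 14 15 4 3 12 13 9 10 7) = [2, 1, 5, 12, 3, 11, 6, 0, 8, 10, 7, 14, 13, 9, 15, 4]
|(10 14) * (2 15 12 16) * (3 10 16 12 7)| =7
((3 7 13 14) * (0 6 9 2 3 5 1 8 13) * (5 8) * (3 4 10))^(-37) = (0 2 3 6 4 7 9 10)(1 5)(8 14 13)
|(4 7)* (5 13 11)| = 6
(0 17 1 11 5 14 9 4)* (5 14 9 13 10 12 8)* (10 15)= (0 17 1 11 14 13 15 10 12 8 5 9 4)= [17, 11, 2, 3, 0, 9, 6, 7, 5, 4, 12, 14, 8, 15, 13, 10, 16, 1]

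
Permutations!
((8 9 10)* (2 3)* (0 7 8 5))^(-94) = ((0 7 8 9 10 5)(2 3))^(-94) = (0 8 10)(5 7 9)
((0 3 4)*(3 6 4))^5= ((0 6 4))^5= (0 4 6)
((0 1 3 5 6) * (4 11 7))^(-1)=(0 6 5 3 1)(4 7 11)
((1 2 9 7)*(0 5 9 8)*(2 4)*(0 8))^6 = ((0 5 9 7 1 4 2))^6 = (0 2 4 1 7 9 5)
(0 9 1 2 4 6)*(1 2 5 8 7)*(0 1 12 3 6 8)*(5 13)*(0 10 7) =(0 9 2 4 8)(1 13 5 10 7 12 3 6) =[9, 13, 4, 6, 8, 10, 1, 12, 0, 2, 7, 11, 3, 5]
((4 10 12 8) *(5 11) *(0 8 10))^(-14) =((0 8 4)(5 11)(10 12))^(-14) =(12)(0 8 4)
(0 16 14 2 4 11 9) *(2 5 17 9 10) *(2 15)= (0 16 14 5 17 9)(2 4 11 10 15)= [16, 1, 4, 3, 11, 17, 6, 7, 8, 0, 15, 10, 12, 13, 5, 2, 14, 9]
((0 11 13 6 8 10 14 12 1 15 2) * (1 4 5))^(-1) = ((0 11 13 6 8 10 14 12 4 5 1 15 2))^(-1) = (0 2 15 1 5 4 12 14 10 8 6 13 11)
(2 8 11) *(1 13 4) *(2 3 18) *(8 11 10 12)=(1 13 4)(2 11 3 18)(8 10 12)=[0, 13, 11, 18, 1, 5, 6, 7, 10, 9, 12, 3, 8, 4, 14, 15, 16, 17, 2]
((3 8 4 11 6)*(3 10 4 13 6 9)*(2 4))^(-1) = (2 10 6 13 8 3 9 11 4)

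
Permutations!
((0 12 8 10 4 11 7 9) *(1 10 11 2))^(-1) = ((0 12 8 11 7 9)(1 10 4 2))^(-1) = (0 9 7 11 8 12)(1 2 4 10)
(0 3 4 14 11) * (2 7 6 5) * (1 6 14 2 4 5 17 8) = (0 3 5 4 2 7 14 11)(1 6 17 8) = [3, 6, 7, 5, 2, 4, 17, 14, 1, 9, 10, 0, 12, 13, 11, 15, 16, 8]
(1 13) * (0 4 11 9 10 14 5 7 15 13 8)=(0 4 11 9 10 14 5 7 15 13 1 8)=[4, 8, 2, 3, 11, 7, 6, 15, 0, 10, 14, 9, 12, 1, 5, 13]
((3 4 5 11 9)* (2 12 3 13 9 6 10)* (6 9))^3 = (2 4 9 10 3 11 6 12 5 13)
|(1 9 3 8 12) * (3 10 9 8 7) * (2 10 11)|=|(1 8 12)(2 10 9 11)(3 7)|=12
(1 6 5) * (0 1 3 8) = (0 1 6 5 3 8) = [1, 6, 2, 8, 4, 3, 5, 7, 0]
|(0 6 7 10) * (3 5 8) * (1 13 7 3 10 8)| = 9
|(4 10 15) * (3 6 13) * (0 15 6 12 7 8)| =|(0 15 4 10 6 13 3 12 7 8)| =10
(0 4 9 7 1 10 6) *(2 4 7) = (0 7 1 10 6)(2 4 9) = [7, 10, 4, 3, 9, 5, 0, 1, 8, 2, 6]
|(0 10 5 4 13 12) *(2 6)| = 6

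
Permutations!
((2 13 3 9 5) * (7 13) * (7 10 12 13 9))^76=((2 10 12 13 3 7 9 5))^76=(2 3)(5 13)(7 10)(9 12)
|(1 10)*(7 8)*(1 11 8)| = 5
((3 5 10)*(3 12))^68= ((3 5 10 12))^68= (12)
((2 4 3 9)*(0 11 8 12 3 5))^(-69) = (0 12 2)(3 4 11)(5 8 9)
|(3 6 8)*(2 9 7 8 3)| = 4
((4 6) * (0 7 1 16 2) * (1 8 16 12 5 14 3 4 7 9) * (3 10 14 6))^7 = (0 8 5 9 16 6 1 2 7 12)(3 4)(10 14)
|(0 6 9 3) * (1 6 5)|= 6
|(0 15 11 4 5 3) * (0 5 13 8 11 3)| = |(0 15 3 5)(4 13 8 11)| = 4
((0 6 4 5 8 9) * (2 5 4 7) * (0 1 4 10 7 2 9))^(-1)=(0 8 5 2 6)(1 9 7 10 4)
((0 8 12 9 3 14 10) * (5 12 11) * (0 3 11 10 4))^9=((0 8 10 3 14 4)(5 12 9 11))^9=(0 3)(4 10)(5 12 9 11)(8 14)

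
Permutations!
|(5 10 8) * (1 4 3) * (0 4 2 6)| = 6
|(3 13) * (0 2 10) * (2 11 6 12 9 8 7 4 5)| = 22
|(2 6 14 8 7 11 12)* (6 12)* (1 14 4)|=14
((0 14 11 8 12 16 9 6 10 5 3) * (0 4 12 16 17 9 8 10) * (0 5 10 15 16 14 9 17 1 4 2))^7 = (17)(0 9 6 5 3 2)(1 4 12)(8 11 16 14 15)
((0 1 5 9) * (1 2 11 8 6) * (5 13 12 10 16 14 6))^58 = (0 5 11)(1 12 16 6 13 10 14)(2 9 8)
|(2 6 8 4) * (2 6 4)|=4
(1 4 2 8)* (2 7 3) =[0, 4, 8, 2, 7, 5, 6, 3, 1] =(1 4 7 3 2 8)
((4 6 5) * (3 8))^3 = ((3 8)(4 6 5))^3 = (3 8)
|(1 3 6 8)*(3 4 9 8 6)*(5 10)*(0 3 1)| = 6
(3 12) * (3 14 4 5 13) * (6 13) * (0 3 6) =(0 3 12 14 4 5)(6 13) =[3, 1, 2, 12, 5, 0, 13, 7, 8, 9, 10, 11, 14, 6, 4]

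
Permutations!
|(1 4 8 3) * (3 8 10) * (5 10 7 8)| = 7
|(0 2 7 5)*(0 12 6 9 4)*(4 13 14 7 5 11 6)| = 30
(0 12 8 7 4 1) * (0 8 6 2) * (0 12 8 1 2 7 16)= (0 8 16)(2 12 6 7 4)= [8, 1, 12, 3, 2, 5, 7, 4, 16, 9, 10, 11, 6, 13, 14, 15, 0]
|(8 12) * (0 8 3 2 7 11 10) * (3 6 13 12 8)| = |(0 3 2 7 11 10)(6 13 12)| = 6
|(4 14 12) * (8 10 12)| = |(4 14 8 10 12)| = 5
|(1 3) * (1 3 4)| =2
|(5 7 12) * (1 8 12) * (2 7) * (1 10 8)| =|(2 7 10 8 12 5)| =6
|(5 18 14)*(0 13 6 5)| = 6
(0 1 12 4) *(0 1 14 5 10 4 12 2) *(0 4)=(0 14 5 10)(1 2 4)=[14, 2, 4, 3, 1, 10, 6, 7, 8, 9, 0, 11, 12, 13, 5]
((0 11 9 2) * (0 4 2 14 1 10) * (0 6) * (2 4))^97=(0 6 10 1 14 9 11)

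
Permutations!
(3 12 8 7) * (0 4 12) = (0 4 12 8 7 3) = [4, 1, 2, 0, 12, 5, 6, 3, 7, 9, 10, 11, 8]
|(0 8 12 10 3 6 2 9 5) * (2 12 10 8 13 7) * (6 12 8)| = 30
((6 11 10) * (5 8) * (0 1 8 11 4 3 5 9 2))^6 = (11)(0 1 8 9 2)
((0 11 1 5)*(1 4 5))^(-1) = ((0 11 4 5))^(-1) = (0 5 4 11)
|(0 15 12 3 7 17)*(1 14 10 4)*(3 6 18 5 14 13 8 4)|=44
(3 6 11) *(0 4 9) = (0 4 9)(3 6 11) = [4, 1, 2, 6, 9, 5, 11, 7, 8, 0, 10, 3]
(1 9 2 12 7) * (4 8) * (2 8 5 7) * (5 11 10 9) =(1 5 7)(2 12)(4 11 10 9 8) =[0, 5, 12, 3, 11, 7, 6, 1, 4, 8, 9, 10, 2]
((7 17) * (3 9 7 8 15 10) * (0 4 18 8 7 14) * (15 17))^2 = (0 18 17 15 3 14 4 8 7 10 9)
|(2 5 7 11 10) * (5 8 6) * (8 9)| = |(2 9 8 6 5 7 11 10)| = 8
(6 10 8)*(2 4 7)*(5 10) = [0, 1, 4, 3, 7, 10, 5, 2, 6, 9, 8] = (2 4 7)(5 10 8 6)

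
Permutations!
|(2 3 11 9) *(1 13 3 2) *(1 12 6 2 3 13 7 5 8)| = |(13)(1 7 5 8)(2 3 11 9 12 6)| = 12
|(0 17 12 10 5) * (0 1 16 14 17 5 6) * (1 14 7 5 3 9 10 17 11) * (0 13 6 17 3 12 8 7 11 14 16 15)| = 26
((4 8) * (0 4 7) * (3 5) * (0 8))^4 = ((0 4)(3 5)(7 8))^4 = (8)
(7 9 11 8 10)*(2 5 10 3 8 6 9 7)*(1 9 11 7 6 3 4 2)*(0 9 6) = [9, 6, 5, 8, 2, 10, 11, 0, 4, 7, 1, 3] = (0 9 7)(1 6 11 3 8 4 2 5 10)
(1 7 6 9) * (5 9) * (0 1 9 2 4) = (9)(0 1 7 6 5 2 4) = [1, 7, 4, 3, 0, 2, 5, 6, 8, 9]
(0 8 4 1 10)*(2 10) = (0 8 4 1 2 10) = [8, 2, 10, 3, 1, 5, 6, 7, 4, 9, 0]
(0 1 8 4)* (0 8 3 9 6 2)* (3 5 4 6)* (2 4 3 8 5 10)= [1, 10, 0, 9, 5, 3, 4, 7, 6, 8, 2]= (0 1 10 2)(3 9 8 6 4 5)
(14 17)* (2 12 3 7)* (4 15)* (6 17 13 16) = [0, 1, 12, 7, 15, 5, 17, 2, 8, 9, 10, 11, 3, 16, 13, 4, 6, 14] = (2 12 3 7)(4 15)(6 17 14 13 16)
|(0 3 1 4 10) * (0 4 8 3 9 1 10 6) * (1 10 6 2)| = 9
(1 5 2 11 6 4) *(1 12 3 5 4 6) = (1 4 12 3 5 2 11) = [0, 4, 11, 5, 12, 2, 6, 7, 8, 9, 10, 1, 3]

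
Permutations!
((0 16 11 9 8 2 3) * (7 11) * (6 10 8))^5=(0 6)(2 11)(3 9)(7 8)(10 16)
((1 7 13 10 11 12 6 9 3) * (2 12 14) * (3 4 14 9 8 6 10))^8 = ((1 7 13 3)(2 12 10 11 9 4 14)(6 8))^8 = (2 12 10 11 9 4 14)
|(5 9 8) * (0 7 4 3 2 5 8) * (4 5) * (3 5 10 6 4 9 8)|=10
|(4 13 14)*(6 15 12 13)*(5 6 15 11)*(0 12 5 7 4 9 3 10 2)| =|(0 12 13 14 9 3 10 2)(4 15 5 6 11 7)| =24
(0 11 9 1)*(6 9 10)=(0 11 10 6 9 1)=[11, 0, 2, 3, 4, 5, 9, 7, 8, 1, 6, 10]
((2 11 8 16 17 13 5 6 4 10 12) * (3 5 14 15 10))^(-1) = (2 12 10 15 14 13 17 16 8 11)(3 4 6 5)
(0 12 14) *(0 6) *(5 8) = (0 12 14 6)(5 8) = [12, 1, 2, 3, 4, 8, 0, 7, 5, 9, 10, 11, 14, 13, 6]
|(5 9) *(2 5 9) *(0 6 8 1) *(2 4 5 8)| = |(9)(0 6 2 8 1)(4 5)| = 10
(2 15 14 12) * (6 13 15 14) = (2 14 12)(6 13 15) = [0, 1, 14, 3, 4, 5, 13, 7, 8, 9, 10, 11, 2, 15, 12, 6]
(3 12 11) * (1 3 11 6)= [0, 3, 2, 12, 4, 5, 1, 7, 8, 9, 10, 11, 6]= (1 3 12 6)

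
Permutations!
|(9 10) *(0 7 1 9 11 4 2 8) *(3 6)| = 18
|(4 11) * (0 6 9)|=6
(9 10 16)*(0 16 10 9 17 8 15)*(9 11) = (0 16 17 8 15)(9 11) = [16, 1, 2, 3, 4, 5, 6, 7, 15, 11, 10, 9, 12, 13, 14, 0, 17, 8]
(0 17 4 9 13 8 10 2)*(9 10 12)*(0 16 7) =(0 17 4 10 2 16 7)(8 12 9 13) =[17, 1, 16, 3, 10, 5, 6, 0, 12, 13, 2, 11, 9, 8, 14, 15, 7, 4]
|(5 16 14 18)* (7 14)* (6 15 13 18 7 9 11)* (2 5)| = 18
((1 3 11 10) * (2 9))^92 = (11)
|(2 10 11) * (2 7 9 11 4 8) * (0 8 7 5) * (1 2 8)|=|(0 1 2 10 4 7 9 11 5)|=9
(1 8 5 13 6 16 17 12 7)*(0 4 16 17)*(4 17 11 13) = (0 17 12 7 1 8 5 4 16)(6 11 13) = [17, 8, 2, 3, 16, 4, 11, 1, 5, 9, 10, 13, 7, 6, 14, 15, 0, 12]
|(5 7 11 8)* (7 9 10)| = |(5 9 10 7 11 8)| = 6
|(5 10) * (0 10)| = |(0 10 5)| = 3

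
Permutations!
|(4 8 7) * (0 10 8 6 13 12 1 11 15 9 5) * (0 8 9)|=|(0 10 9 5 8 7 4 6 13 12 1 11 15)|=13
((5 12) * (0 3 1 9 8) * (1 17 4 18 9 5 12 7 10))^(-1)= ((0 3 17 4 18 9 8)(1 5 7 10))^(-1)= (0 8 9 18 4 17 3)(1 10 7 5)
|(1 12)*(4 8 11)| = 6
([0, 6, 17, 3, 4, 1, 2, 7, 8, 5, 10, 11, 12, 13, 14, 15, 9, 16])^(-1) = (1 5 9 16 17 2 6)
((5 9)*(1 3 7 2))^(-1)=((1 3 7 2)(5 9))^(-1)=(1 2 7 3)(5 9)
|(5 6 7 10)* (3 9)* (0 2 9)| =|(0 2 9 3)(5 6 7 10)| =4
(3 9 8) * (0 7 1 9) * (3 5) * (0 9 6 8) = (0 7 1 6 8 5 3 9) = [7, 6, 2, 9, 4, 3, 8, 1, 5, 0]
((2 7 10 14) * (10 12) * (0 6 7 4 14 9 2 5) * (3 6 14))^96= (14)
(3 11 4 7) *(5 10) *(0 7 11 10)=(0 7 3 10 5)(4 11)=[7, 1, 2, 10, 11, 0, 6, 3, 8, 9, 5, 4]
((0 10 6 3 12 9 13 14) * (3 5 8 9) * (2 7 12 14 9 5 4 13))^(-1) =((0 10 6 4 13 9 2 7 12 3 14)(5 8))^(-1) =(0 14 3 12 7 2 9 13 4 6 10)(5 8)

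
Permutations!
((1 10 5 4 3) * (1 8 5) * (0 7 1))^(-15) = (0 7 1 10)(3 8 5 4)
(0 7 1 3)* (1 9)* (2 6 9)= (0 7 2 6 9 1 3)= [7, 3, 6, 0, 4, 5, 9, 2, 8, 1]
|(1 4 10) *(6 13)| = 6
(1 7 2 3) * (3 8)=[0, 7, 8, 1, 4, 5, 6, 2, 3]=(1 7 2 8 3)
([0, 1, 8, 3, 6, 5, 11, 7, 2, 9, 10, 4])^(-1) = (2 8)(4 11 6)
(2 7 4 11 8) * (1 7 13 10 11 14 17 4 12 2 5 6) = [0, 7, 13, 3, 14, 6, 1, 12, 5, 9, 11, 8, 2, 10, 17, 15, 16, 4] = (1 7 12 2 13 10 11 8 5 6)(4 14 17)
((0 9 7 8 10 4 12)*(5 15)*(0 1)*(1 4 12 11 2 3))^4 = (15)(0 10 2 9 12 3 7 4 1 8 11)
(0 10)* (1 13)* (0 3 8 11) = (0 10 3 8 11)(1 13) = [10, 13, 2, 8, 4, 5, 6, 7, 11, 9, 3, 0, 12, 1]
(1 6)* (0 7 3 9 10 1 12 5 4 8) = [7, 6, 2, 9, 8, 4, 12, 3, 0, 10, 1, 11, 5] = (0 7 3 9 10 1 6 12 5 4 8)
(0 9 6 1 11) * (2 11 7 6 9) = (0 2 11)(1 7 6) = [2, 7, 11, 3, 4, 5, 1, 6, 8, 9, 10, 0]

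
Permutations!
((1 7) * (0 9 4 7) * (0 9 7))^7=((0 7 1 9 4))^7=(0 1 4 7 9)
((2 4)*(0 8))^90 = (8) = ((0 8)(2 4))^90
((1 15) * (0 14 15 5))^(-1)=(0 5 1 15 14)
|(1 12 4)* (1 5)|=|(1 12 4 5)|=4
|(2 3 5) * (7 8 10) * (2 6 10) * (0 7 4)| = 9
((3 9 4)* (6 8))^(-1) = (3 4 9)(6 8)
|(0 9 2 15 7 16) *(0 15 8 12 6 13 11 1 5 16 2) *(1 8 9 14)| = 45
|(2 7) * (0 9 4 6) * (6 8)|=10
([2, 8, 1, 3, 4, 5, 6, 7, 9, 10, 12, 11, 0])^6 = [12, 2, 0, 3, 4, 5, 6, 7, 1, 8, 9, 11, 10]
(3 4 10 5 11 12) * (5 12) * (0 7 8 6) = (0 7 8 6)(3 4 10 12)(5 11) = [7, 1, 2, 4, 10, 11, 0, 8, 6, 9, 12, 5, 3]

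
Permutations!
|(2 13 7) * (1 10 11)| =3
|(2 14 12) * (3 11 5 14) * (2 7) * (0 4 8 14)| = |(0 4 8 14 12 7 2 3 11 5)| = 10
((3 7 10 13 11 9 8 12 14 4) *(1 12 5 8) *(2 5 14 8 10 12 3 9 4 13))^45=((1 3 7 12 8 14 13 11 4 9)(2 5 10))^45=(1 14)(3 13)(4 12)(7 11)(8 9)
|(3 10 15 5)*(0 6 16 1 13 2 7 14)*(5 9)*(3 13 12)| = 14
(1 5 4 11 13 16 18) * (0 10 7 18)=[10, 5, 2, 3, 11, 4, 6, 18, 8, 9, 7, 13, 12, 16, 14, 15, 0, 17, 1]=(0 10 7 18 1 5 4 11 13 16)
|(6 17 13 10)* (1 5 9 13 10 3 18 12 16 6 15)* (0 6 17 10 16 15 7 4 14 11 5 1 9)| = 24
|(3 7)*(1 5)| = 2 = |(1 5)(3 7)|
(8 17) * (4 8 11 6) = [0, 1, 2, 3, 8, 5, 4, 7, 17, 9, 10, 6, 12, 13, 14, 15, 16, 11] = (4 8 17 11 6)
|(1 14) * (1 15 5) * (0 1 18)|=6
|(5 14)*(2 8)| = |(2 8)(5 14)| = 2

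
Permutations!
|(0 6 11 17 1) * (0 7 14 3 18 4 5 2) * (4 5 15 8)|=33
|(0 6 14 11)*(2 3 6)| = 6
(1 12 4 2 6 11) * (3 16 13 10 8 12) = (1 3 16 13 10 8 12 4 2 6 11) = [0, 3, 6, 16, 2, 5, 11, 7, 12, 9, 8, 1, 4, 10, 14, 15, 13]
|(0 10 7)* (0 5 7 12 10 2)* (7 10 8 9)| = |(0 2)(5 10 12 8 9 7)| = 6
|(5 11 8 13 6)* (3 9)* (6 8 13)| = |(3 9)(5 11 13 8 6)| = 10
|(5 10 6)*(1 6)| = |(1 6 5 10)| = 4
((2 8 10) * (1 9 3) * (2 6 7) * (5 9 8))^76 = (1 7 3 6 9 10 5 8 2)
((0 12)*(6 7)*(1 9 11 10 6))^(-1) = ((0 12)(1 9 11 10 6 7))^(-1) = (0 12)(1 7 6 10 11 9)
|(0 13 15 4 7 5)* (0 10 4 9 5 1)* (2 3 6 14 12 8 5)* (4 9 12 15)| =|(0 13 4 7 1)(2 3 6 14 15 12 8 5 10 9)| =10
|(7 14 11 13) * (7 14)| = 3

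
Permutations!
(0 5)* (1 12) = (0 5)(1 12) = [5, 12, 2, 3, 4, 0, 6, 7, 8, 9, 10, 11, 1]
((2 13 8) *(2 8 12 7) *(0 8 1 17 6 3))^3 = ((0 8 1 17 6 3)(2 13 12 7))^3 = (0 17)(1 3)(2 7 12 13)(6 8)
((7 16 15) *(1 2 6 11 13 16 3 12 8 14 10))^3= ((1 2 6 11 13 16 15 7 3 12 8 14 10))^3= (1 11 15 12 10 6 16 3 14 2 13 7 8)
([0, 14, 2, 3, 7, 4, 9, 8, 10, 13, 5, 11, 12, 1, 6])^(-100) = [0, 1, 2, 3, 4, 5, 6, 7, 8, 9, 10, 11, 12, 13, 14]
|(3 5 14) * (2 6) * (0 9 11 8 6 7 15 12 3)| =|(0 9 11 8 6 2 7 15 12 3 5 14)| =12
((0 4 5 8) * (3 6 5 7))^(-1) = (0 8 5 6 3 7 4)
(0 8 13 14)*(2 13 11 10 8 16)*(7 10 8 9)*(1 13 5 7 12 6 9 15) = [16, 13, 5, 3, 4, 7, 9, 10, 11, 12, 15, 8, 6, 14, 0, 1, 2] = (0 16 2 5 7 10 15 1 13 14)(6 9 12)(8 11)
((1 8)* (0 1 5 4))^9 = (0 4 5 8 1)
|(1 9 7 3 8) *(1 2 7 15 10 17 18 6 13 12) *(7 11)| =45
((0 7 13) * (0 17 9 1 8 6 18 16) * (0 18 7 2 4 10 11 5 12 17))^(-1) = ((0 2 4 10 11 5 12 17 9 1 8 6 7 13)(16 18))^(-1) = (0 13 7 6 8 1 9 17 12 5 11 10 4 2)(16 18)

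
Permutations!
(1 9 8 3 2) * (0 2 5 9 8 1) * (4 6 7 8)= (0 2)(1 4 6 7 8 3 5 9)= [2, 4, 0, 5, 6, 9, 7, 8, 3, 1]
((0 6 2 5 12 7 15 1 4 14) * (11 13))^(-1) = (0 14 4 1 15 7 12 5 2 6)(11 13)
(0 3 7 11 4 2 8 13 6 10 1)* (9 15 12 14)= (0 3 7 11 4 2 8 13 6 10 1)(9 15 12 14)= [3, 0, 8, 7, 2, 5, 10, 11, 13, 15, 1, 4, 14, 6, 9, 12]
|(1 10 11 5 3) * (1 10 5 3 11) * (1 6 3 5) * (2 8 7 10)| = 6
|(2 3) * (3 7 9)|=|(2 7 9 3)|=4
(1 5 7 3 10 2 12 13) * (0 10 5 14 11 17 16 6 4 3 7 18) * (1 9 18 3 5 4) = (0 10 2 12 13 9 18)(1 14 11 17 16 6)(3 4 5) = [10, 14, 12, 4, 5, 3, 1, 7, 8, 18, 2, 17, 13, 9, 11, 15, 6, 16, 0]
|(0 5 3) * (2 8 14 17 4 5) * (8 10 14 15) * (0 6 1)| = 10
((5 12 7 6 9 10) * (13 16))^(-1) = (5 10 9 6 7 12)(13 16)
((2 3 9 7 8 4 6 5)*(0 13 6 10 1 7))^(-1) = ((0 13 6 5 2 3 9)(1 7 8 4 10))^(-1) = (0 9 3 2 5 6 13)(1 10 4 8 7)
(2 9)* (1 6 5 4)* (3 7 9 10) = (1 6 5 4)(2 10 3 7 9) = [0, 6, 10, 7, 1, 4, 5, 9, 8, 2, 3]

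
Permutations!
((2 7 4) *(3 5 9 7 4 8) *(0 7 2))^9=((0 7 8 3 5 9 2 4))^9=(0 7 8 3 5 9 2 4)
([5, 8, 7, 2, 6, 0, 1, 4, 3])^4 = [0, 7, 1, 6, 3, 5, 2, 8, 4]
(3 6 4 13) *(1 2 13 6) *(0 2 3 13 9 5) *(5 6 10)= (13)(0 2 9 6 4 10 5)(1 3)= [2, 3, 9, 1, 10, 0, 4, 7, 8, 6, 5, 11, 12, 13]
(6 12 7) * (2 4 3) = (2 4 3)(6 12 7) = [0, 1, 4, 2, 3, 5, 12, 6, 8, 9, 10, 11, 7]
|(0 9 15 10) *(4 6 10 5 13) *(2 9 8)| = |(0 8 2 9 15 5 13 4 6 10)| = 10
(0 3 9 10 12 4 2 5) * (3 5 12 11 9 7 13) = (0 5)(2 12 4)(3 7 13)(9 10 11) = [5, 1, 12, 7, 2, 0, 6, 13, 8, 10, 11, 9, 4, 3]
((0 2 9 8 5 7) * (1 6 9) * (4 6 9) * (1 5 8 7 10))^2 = ((0 2 5 10 1 9 7)(4 6))^2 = (0 5 1 7 2 10 9)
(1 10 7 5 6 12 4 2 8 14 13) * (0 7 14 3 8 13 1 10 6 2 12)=(0 7 5 2 13 10 14 1 6)(3 8)(4 12)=[7, 6, 13, 8, 12, 2, 0, 5, 3, 9, 14, 11, 4, 10, 1]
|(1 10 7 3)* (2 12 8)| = 12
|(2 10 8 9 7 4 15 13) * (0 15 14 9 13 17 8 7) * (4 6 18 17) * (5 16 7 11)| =55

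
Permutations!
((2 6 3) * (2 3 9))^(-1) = (2 9 6)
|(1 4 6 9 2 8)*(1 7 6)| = 10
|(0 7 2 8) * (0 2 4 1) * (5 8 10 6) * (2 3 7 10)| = 9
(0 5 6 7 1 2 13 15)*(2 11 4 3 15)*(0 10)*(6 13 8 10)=(0 5 13 2 8 10)(1 11 4 3 15 6 7)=[5, 11, 8, 15, 3, 13, 7, 1, 10, 9, 0, 4, 12, 2, 14, 6]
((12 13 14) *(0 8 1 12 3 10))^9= ((0 8 1 12 13 14 3 10))^9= (0 8 1 12 13 14 3 10)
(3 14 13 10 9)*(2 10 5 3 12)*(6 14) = [0, 1, 10, 6, 4, 3, 14, 7, 8, 12, 9, 11, 2, 5, 13] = (2 10 9 12)(3 6 14 13 5)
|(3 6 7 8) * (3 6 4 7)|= |(3 4 7 8 6)|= 5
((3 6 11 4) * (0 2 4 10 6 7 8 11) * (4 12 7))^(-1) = (0 6 10 11 8 7 12 2)(3 4)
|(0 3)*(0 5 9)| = |(0 3 5 9)| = 4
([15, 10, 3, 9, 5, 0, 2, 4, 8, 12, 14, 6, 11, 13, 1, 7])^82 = [7, 10, 11, 6, 0, 15, 12, 5, 8, 2, 14, 9, 3, 13, 1, 4]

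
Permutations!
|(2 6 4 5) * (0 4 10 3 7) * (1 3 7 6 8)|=10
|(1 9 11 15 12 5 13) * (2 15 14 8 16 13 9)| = 11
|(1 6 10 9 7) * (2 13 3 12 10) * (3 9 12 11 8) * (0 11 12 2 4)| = |(0 11 8 3 12 10 2 13 9 7 1 6 4)| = 13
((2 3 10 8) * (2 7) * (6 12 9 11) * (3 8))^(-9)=(3 10)(6 11 9 12)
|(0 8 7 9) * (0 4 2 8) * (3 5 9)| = |(2 8 7 3 5 9 4)| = 7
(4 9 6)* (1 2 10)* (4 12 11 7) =[0, 2, 10, 3, 9, 5, 12, 4, 8, 6, 1, 7, 11] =(1 2 10)(4 9 6 12 11 7)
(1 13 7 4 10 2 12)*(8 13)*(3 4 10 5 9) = (1 8 13 7 10 2 12)(3 4 5 9) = [0, 8, 12, 4, 5, 9, 6, 10, 13, 3, 2, 11, 1, 7]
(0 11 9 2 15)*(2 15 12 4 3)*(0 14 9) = (0 11)(2 12 4 3)(9 15 14) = [11, 1, 12, 2, 3, 5, 6, 7, 8, 15, 10, 0, 4, 13, 9, 14]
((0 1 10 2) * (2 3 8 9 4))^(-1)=(0 2 4 9 8 3 10 1)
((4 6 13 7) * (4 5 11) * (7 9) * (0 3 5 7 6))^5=(6 9 13)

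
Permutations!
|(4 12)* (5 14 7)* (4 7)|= 5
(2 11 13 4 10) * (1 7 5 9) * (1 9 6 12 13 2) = (1 7 5 6 12 13 4 10)(2 11) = [0, 7, 11, 3, 10, 6, 12, 5, 8, 9, 1, 2, 13, 4]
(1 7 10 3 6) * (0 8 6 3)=(0 8 6 1 7 10)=[8, 7, 2, 3, 4, 5, 1, 10, 6, 9, 0]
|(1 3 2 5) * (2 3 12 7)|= |(1 12 7 2 5)|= 5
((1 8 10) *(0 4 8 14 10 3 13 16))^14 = (0 8 13)(1 10 14)(3 16 4)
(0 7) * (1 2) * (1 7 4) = [4, 2, 7, 3, 1, 5, 6, 0] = (0 4 1 2 7)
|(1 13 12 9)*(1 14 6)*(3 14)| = 7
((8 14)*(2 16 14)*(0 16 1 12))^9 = (0 14 2 12 16 8 1)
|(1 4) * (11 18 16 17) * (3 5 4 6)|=20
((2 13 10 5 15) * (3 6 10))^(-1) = (2 15 5 10 6 3 13) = ((2 13 3 6 10 5 15))^(-1)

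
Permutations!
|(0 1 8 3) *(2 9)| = |(0 1 8 3)(2 9)| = 4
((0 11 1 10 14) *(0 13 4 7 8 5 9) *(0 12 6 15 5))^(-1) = (0 8 7 4 13 14 10 1 11)(5 15 6 12 9)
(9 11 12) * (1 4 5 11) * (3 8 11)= (1 4 5 3 8 11 12 9)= [0, 4, 2, 8, 5, 3, 6, 7, 11, 1, 10, 12, 9]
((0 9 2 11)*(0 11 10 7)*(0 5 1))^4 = (11)(0 7 9 5 2 1 10)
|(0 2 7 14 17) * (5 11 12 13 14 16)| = 10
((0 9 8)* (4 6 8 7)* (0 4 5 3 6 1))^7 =((0 9 7 5 3 6 8 4 1))^7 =(0 4 6 5 9 1 8 3 7)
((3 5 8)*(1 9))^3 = ((1 9)(3 5 8))^3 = (1 9)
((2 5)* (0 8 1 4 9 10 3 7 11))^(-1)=((0 8 1 4 9 10 3 7 11)(2 5))^(-1)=(0 11 7 3 10 9 4 1 8)(2 5)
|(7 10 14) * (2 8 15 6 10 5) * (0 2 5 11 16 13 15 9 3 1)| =|(0 2 8 9 3 1)(6 10 14 7 11 16 13 15)| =24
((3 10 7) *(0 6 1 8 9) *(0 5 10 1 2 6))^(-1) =((1 8 9 5 10 7 3)(2 6))^(-1) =(1 3 7 10 5 9 8)(2 6)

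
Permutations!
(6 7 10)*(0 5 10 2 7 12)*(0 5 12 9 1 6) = (0 12 5 10)(1 6 9)(2 7) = [12, 6, 7, 3, 4, 10, 9, 2, 8, 1, 0, 11, 5]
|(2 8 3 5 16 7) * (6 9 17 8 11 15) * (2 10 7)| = 10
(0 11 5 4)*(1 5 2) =(0 11 2 1 5 4) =[11, 5, 1, 3, 0, 4, 6, 7, 8, 9, 10, 2]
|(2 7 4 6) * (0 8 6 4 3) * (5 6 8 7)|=3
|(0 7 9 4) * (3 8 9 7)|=|(0 3 8 9 4)|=5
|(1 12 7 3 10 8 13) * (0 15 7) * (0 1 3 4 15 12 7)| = 12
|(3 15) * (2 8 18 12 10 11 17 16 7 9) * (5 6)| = |(2 8 18 12 10 11 17 16 7 9)(3 15)(5 6)| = 10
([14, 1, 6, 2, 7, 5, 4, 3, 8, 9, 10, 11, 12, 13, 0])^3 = (0 14)(2 7 6 3 4)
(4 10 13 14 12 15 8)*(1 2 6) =(1 2 6)(4 10 13 14 12 15 8) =[0, 2, 6, 3, 10, 5, 1, 7, 4, 9, 13, 11, 15, 14, 12, 8]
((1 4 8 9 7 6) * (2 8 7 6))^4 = ((1 4 7 2 8 9 6))^4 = (1 8 4 9 7 6 2)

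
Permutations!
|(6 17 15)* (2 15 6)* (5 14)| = 2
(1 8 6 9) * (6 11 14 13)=(1 8 11 14 13 6 9)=[0, 8, 2, 3, 4, 5, 9, 7, 11, 1, 10, 14, 12, 6, 13]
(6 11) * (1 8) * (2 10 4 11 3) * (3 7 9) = (1 8)(2 10 4 11 6 7 9 3) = [0, 8, 10, 2, 11, 5, 7, 9, 1, 3, 4, 6]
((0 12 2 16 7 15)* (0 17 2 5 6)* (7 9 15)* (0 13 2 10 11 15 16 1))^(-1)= ((0 12 5 6 13 2 1)(9 16)(10 11 15 17))^(-1)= (0 1 2 13 6 5 12)(9 16)(10 17 15 11)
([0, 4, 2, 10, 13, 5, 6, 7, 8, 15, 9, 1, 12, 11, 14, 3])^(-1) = (1 11 13 4)(3 15 9 10)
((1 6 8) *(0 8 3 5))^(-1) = ((0 8 1 6 3 5))^(-1) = (0 5 3 6 1 8)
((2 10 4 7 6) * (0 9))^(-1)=(0 9)(2 6 7 4 10)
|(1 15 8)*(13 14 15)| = |(1 13 14 15 8)| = 5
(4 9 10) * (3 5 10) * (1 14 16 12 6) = (1 14 16 12 6)(3 5 10 4 9) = [0, 14, 2, 5, 9, 10, 1, 7, 8, 3, 4, 11, 6, 13, 16, 15, 12]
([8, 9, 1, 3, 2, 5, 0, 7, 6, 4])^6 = [0, 4, 9, 3, 1, 5, 6, 7, 8, 2]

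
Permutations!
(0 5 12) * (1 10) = (0 5 12)(1 10) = [5, 10, 2, 3, 4, 12, 6, 7, 8, 9, 1, 11, 0]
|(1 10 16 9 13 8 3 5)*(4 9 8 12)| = |(1 10 16 8 3 5)(4 9 13 12)| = 12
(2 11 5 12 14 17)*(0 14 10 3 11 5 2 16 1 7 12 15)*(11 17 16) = (0 14 16 1 7 12 10 3 17 11 2 5 15) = [14, 7, 5, 17, 4, 15, 6, 12, 8, 9, 3, 2, 10, 13, 16, 0, 1, 11]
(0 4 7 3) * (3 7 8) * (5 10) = (0 4 8 3)(5 10) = [4, 1, 2, 0, 8, 10, 6, 7, 3, 9, 5]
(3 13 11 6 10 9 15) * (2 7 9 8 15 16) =(2 7 9 16)(3 13 11 6 10 8 15) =[0, 1, 7, 13, 4, 5, 10, 9, 15, 16, 8, 6, 12, 11, 14, 3, 2]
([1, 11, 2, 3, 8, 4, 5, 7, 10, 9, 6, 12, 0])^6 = (0 11)(1 12)(4 8 10 6 5)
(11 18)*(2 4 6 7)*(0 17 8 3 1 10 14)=[17, 10, 4, 1, 6, 5, 7, 2, 3, 9, 14, 18, 12, 13, 0, 15, 16, 8, 11]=(0 17 8 3 1 10 14)(2 4 6 7)(11 18)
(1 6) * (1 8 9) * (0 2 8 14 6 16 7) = (0 2 8 9 1 16 7)(6 14) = [2, 16, 8, 3, 4, 5, 14, 0, 9, 1, 10, 11, 12, 13, 6, 15, 7]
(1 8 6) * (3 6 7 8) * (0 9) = (0 9)(1 3 6)(7 8) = [9, 3, 2, 6, 4, 5, 1, 8, 7, 0]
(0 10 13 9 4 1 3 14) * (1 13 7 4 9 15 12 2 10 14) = [14, 3, 10, 1, 13, 5, 6, 4, 8, 9, 7, 11, 2, 15, 0, 12] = (0 14)(1 3)(2 10 7 4 13 15 12)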